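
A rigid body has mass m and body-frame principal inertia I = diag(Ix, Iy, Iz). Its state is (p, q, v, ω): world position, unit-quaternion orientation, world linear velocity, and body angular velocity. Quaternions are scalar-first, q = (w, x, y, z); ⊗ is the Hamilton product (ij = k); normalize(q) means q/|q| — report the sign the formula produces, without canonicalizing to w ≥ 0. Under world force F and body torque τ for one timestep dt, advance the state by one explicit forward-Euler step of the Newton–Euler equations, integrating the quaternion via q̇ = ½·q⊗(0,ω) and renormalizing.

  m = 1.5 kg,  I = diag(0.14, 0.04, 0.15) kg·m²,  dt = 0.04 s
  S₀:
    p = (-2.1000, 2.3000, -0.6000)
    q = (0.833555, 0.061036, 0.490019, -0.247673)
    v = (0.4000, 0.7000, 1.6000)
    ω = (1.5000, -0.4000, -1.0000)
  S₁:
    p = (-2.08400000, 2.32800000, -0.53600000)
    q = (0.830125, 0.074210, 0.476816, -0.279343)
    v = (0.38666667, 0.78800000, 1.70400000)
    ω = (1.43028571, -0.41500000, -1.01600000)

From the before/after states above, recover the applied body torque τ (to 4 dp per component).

τ = (-0.2000, 0.0000, 0.0000)

rate change Δω = (-0.06971429, -0.01500000, -0.01600000)
gyro term ω₀×Iω₀ = (0.0440, 0.0150, 0.0600)
τ = I·(Δω/dt) + ω₀×(Iω₀) = (-0.2000, 0.0000, 0.0000)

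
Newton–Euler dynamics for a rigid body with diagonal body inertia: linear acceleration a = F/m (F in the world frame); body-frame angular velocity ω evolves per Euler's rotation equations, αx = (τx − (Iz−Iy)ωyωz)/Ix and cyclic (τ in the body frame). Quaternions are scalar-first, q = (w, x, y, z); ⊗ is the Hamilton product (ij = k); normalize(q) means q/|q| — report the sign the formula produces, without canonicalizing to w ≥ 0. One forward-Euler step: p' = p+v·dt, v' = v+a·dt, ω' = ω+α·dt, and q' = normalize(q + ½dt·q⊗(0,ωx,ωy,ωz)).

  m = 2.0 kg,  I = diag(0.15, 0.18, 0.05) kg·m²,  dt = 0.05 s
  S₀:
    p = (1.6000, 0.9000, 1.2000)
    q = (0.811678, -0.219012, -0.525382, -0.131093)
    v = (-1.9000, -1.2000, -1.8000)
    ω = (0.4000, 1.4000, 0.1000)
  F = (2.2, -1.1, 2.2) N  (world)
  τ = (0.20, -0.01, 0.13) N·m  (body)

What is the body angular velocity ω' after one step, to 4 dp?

ω×(Iω) gyroscopic = (-0.0182, 0.0040, 0.0168)
α = I⁻¹(τ − ω×Iω) = (1.4547, -0.0778, 2.2640)
ω' = ω + α·dt = (0.4727, 1.3961, 0.2132)

ω' = (0.4727, 1.3961, 0.2132)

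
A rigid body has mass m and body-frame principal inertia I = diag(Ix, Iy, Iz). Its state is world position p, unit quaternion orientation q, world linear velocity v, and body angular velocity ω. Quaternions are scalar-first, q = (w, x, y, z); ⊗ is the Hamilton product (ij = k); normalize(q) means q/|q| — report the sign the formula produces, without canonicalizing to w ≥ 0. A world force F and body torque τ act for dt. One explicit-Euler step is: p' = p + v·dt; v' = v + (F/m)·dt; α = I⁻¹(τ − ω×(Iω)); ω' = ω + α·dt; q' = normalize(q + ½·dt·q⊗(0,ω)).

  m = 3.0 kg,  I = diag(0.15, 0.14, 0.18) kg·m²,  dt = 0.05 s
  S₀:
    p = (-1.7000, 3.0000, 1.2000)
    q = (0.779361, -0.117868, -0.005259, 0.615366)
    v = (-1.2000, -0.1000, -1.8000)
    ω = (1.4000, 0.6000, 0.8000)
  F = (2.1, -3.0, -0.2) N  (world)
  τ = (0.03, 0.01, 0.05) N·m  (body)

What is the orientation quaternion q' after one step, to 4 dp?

q' = (0.7705, -0.0998, 0.0303, 0.6288)

Hamilton product q⊗(0,ω) = (-0.3241222, 0.7176786, 1.4234234, 0.5601306)
q + ½dt·q⊗(0,ω), renormalized = (0.7705, -0.0998, 0.0303, 0.6288)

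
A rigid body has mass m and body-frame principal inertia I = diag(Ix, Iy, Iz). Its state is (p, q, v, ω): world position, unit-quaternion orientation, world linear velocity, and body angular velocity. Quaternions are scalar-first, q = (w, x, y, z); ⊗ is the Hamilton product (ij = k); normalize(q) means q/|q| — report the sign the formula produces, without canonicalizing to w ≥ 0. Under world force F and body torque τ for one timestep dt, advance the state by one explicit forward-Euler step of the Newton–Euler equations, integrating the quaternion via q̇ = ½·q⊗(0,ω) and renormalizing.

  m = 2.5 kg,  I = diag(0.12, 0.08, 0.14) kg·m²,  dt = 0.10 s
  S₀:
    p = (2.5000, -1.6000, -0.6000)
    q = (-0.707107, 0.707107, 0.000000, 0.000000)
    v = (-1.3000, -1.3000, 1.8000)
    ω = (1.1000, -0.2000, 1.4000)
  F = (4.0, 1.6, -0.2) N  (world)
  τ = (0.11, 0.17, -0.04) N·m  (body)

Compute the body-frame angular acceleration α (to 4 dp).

ω×(Iω) gyroscopic = (-0.0168, -0.0308, 0.0088)
α = I⁻¹(τ − ω×Iω) = (1.0567, 2.5100, -0.3486)

α = (1.0567, 2.5100, -0.3486)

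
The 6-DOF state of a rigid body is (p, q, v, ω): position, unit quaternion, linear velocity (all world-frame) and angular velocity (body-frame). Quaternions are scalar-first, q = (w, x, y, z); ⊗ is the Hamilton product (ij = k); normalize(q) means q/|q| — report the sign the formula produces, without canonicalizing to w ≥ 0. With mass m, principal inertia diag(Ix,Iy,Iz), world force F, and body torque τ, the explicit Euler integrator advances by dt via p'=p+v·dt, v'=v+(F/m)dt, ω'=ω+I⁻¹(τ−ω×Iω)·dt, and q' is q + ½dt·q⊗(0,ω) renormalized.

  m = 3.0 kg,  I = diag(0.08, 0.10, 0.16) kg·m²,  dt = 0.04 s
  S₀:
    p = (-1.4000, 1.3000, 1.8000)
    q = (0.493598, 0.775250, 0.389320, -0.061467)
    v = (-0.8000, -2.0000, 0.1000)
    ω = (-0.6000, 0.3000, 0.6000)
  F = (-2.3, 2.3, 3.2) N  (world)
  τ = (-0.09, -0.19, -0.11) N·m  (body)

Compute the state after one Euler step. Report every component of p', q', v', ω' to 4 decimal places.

p' = (-1.4320, 1.2200, 1.8040)
q' = (0.5012, 0.7742, 0.3837, -0.0462)
v' = (-0.8307, -1.9693, 0.1427)
ω' = (-0.6504, 0.2125, 0.5734)

p' = p + v·dt = (-1.4320, 1.2200, 1.8040)
v' = v + a·dt = (-0.8307, -1.9693, 0.1427)
gyro term ω×Iω = (0.0108, 0.0288, -0.0036)
(τ − ω×Iω)/I = (-1.2600, -2.1880, -0.6650)
ω' = ω + α·dt = (-0.6504, 0.2125, 0.5734)
2q̇ = q⊗(0,ω) = (0.3852342, -0.0441267, -0.2801904, 0.7623258)
updated quaternion q' = (0.5012, 0.7742, 0.3837, -0.0462)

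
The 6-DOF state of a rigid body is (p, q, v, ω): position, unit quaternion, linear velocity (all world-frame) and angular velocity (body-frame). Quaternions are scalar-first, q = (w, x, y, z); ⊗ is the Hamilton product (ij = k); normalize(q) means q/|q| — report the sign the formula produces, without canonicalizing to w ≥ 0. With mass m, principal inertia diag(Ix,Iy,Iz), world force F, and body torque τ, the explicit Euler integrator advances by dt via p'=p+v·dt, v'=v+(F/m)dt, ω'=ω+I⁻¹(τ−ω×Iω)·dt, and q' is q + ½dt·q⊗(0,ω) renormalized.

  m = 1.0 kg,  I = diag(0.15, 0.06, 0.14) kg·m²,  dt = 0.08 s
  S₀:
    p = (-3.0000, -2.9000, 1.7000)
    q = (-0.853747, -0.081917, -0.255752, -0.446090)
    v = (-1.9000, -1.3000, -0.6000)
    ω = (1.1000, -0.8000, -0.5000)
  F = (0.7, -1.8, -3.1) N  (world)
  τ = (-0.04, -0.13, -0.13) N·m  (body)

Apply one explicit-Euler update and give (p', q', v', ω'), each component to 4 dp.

a = F/m = (0.7000, -1.8000, -3.1000)
p + v·dt = (-3.1520, -3.0040, 1.6520)
v' = v + a·dt = (-1.8440, -1.4440, -0.8480)
α = I⁻¹(τ − ω×Iω) = (-0.4800, -2.0750, -1.4943)
new body rate ω' = (1.0616, -0.9660, -0.6195)
Hamilton product q⊗(0,ω) = (-0.3375379, -1.1681177, 0.1513401, 0.7737343)
q + ½dt·q⊗(0,ω), renormalized = (-0.8658, -0.1284, -0.2493, -0.4144)

p' = (-3.1520, -3.0040, 1.6520)
q' = (-0.8658, -0.1284, -0.2493, -0.4144)
v' = (-1.8440, -1.4440, -0.8480)
ω' = (1.0616, -0.9660, -0.6195)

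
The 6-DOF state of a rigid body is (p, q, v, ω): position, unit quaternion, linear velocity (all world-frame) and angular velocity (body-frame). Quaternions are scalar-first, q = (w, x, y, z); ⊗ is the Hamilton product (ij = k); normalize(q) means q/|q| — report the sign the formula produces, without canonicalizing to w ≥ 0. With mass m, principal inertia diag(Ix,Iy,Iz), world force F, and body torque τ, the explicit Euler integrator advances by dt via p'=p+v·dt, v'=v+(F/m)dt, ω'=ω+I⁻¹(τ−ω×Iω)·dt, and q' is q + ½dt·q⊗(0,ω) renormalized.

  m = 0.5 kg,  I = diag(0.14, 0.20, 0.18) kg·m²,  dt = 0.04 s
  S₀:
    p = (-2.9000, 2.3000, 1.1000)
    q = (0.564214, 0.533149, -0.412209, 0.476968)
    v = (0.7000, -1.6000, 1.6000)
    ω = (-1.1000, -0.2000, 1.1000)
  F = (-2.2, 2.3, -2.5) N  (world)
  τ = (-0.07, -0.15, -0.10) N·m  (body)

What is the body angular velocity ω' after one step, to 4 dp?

ω' = (-1.1213, -0.2397, 1.0748)

angular accel α = (-0.5314, -0.9920, -0.6289)
ω' = ω + α·dt = (-1.1213, -0.2397, 1.0748)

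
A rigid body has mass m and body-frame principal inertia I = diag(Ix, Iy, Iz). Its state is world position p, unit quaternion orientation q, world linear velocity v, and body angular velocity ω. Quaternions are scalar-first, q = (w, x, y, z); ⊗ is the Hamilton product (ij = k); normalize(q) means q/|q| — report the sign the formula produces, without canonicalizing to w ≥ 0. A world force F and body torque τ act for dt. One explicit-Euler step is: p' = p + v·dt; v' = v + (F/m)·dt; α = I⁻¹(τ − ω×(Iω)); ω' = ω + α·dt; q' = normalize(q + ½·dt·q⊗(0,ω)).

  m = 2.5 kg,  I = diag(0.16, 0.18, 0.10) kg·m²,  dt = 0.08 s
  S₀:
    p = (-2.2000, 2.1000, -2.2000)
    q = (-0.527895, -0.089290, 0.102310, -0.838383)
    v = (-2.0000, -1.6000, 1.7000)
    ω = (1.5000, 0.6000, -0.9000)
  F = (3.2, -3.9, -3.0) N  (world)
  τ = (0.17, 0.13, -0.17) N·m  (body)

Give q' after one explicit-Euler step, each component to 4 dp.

q' = (-0.5537, -0.1042, 0.0360, -0.8254)

q⊗(0,ω) = (-0.6819957, -0.3808917, -1.6546725, 0.2680665)
q + ½dt·q⊗(0,ω), renormalized = (-0.5537, -0.1042, 0.0360, -0.8254)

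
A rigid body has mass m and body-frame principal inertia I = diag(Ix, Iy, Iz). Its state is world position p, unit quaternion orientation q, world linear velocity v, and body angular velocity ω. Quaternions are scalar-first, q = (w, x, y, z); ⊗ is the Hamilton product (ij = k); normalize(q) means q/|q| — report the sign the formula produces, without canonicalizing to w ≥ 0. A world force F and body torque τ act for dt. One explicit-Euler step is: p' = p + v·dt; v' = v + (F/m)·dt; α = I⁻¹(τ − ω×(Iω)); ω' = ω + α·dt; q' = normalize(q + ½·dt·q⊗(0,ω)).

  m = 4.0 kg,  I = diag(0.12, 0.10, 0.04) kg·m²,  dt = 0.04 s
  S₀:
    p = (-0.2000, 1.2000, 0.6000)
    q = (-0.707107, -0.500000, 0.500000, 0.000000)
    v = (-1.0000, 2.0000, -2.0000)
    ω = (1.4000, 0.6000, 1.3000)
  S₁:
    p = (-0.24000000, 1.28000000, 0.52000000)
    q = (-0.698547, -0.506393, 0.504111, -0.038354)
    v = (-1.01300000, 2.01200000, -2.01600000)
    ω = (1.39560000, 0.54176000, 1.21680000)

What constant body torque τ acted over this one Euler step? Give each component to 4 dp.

Δω = ω₁−ω₀ = (-0.00440000, -0.05824000, -0.08320000)
I·α + gyro = (-0.0600, 0.0000, -0.1000)

τ = (-0.0600, 0.0000, -0.1000)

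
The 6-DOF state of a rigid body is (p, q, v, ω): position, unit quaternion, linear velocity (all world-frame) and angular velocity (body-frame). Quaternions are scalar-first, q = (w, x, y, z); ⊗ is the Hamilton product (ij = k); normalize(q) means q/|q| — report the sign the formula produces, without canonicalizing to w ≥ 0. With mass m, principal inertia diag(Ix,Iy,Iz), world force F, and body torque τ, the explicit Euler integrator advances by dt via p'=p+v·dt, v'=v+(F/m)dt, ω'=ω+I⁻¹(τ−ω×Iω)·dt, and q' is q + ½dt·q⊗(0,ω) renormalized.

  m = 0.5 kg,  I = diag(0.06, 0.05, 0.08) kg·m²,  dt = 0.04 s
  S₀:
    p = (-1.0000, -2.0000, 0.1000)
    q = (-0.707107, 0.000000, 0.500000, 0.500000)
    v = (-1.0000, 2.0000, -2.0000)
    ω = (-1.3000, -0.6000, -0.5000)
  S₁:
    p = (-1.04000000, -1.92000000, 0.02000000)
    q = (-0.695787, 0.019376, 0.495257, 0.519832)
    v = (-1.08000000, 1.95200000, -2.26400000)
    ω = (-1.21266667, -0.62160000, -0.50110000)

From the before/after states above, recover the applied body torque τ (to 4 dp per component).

ω₁ − ω₀ = (0.08733333, -0.02160000, -0.00110000)
precession coupling = (0.0090, -0.0130, -0.0078)
I·α + gyro = (0.1400, -0.0400, -0.0100)

τ = (0.1400, -0.0400, -0.0100)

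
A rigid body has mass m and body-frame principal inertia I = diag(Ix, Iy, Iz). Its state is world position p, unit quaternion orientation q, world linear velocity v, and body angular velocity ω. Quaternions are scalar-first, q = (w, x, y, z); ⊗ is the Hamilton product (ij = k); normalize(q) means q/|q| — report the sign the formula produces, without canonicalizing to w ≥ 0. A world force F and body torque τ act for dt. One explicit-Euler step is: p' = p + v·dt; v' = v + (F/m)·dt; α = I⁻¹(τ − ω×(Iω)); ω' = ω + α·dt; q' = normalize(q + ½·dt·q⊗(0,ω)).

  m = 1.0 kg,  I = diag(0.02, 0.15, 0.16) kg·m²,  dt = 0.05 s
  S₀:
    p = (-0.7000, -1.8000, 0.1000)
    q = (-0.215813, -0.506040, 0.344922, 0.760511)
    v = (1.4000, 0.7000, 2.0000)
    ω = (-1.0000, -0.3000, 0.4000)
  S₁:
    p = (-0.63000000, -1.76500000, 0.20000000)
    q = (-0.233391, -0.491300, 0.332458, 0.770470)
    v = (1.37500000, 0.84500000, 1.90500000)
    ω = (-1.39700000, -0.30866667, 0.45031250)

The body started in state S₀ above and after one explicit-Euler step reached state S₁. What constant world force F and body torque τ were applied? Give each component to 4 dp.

F = (-0.5000, 2.9000, -1.9000)
τ = (-0.1600, 0.0300, 0.2000)

Δv = v₁−v₀ = (-0.02500000, 0.14500000, -0.09500000)
F = m·Δv/dt = (-0.5000, 2.9000, -1.9000)
rate change Δω = (-0.39700000, -0.00866667, 0.05031250)
I·α + gyro = (-0.1600, 0.0300, 0.2000)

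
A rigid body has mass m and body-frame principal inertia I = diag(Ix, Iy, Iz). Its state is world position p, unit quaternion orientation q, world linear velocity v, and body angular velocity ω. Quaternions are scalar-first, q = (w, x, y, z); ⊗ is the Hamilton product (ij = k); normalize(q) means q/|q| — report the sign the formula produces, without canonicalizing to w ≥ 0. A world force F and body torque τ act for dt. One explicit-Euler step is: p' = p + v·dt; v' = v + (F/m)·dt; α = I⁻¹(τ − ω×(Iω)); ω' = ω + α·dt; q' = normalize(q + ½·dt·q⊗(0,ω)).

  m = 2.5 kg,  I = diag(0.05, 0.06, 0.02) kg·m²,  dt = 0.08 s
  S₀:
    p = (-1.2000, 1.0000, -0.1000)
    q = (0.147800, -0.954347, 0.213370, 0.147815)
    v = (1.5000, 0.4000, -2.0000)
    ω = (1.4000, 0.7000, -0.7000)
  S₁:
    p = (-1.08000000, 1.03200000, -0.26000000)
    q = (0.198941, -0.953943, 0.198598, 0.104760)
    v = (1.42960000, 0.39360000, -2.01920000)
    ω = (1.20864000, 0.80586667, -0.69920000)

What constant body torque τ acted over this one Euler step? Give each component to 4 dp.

τ = (-0.1000, 0.0500, 0.0100)

Δω = ω₁−ω₀ = (-0.19136000, 0.10586667, 0.00080000)
gyro term ω₀×Iω₀ = (0.0196, -0.0294, 0.0098)
τ = I·(Δω/dt) + ω₀×(Iω₀) = (-0.1000, 0.0500, 0.0100)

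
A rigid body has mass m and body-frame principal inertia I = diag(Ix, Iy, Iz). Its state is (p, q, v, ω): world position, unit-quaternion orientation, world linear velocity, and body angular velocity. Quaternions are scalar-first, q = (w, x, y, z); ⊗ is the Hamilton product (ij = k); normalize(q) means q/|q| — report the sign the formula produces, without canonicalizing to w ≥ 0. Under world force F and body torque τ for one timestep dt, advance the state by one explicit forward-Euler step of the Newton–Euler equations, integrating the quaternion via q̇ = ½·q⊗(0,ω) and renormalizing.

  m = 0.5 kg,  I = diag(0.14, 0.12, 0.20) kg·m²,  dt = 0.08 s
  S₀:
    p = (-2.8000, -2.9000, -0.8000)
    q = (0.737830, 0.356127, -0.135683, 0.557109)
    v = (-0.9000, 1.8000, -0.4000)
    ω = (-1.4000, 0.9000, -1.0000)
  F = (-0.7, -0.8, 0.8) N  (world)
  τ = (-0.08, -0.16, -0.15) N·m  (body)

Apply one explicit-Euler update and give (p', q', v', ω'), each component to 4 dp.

α = I⁻¹(τ − ω×Iω) = (-0.0571, -0.6333, -0.8760)
ω' = ω + α·dt = (-1.4046, 0.8493, -1.0701)
Hamilton product q⊗(0,ω) = (1.1778015, -1.3986771, 0.2402214, -0.6072719)
q' = normalize(q + ½dt·q⊗(0,ω)) = (0.7826, 0.2993, -0.1257, 0.5312)
a = F/m = (-1.4000, -1.6000, 1.6000)
p + v·dt = (-2.8720, -2.7560, -0.8320)
v' = v + a·dt = (-1.0120, 1.6720, -0.2720)

p' = (-2.8720, -2.7560, -0.8320)
q' = (0.7826, 0.2993, -0.1257, 0.5312)
v' = (-1.0120, 1.6720, -0.2720)
ω' = (-1.4046, 0.8493, -1.0701)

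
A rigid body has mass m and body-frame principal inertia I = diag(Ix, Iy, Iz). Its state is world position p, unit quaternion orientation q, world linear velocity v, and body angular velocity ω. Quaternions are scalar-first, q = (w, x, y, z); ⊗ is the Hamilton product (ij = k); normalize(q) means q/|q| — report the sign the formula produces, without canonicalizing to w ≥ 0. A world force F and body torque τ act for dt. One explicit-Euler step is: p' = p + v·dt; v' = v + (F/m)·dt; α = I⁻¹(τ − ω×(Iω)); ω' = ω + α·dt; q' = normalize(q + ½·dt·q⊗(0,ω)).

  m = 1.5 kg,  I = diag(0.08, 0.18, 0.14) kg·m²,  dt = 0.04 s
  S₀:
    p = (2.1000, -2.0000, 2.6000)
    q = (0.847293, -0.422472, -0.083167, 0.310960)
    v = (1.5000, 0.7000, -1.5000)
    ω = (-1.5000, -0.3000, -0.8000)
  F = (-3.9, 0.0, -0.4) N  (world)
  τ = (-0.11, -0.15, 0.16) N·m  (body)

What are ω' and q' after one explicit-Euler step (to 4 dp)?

angular accel α = (-1.2550, -0.4333, 0.8214)
new body rate ω' = (-1.5502, -0.3173, -0.7671)
q⊗(0,ω) = (-0.4098901, -1.1111179, -1.0586055, -0.6758433)
q + ½dt·q⊗(0,ω), renormalized = (0.8386, -0.4444, -0.1043, 0.2973)

ω' = (-1.5502, -0.3173, -0.7671)
q' = (0.8386, -0.4444, -0.1043, 0.2973)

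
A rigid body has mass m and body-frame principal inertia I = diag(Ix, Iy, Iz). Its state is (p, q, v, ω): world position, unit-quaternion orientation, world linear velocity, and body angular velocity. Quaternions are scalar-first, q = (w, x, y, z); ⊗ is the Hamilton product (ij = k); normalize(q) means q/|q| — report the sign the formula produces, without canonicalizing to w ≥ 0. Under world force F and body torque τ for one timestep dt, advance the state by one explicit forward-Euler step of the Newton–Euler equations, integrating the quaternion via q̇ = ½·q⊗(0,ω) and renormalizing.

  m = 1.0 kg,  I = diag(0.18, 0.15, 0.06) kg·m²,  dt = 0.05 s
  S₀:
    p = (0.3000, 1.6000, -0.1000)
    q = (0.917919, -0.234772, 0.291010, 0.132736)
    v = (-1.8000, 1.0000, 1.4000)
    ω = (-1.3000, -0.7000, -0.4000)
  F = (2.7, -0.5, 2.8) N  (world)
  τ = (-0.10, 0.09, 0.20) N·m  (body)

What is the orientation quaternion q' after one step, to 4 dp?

2q̇ = q⊗(0,ω) = (-0.0484022, -1.2167835, -0.9090089, 0.1754858)
q + ½dt·q⊗(0,ω), renormalized = (0.9160, -0.2650, 0.2681, 0.1370)

q' = (0.9160, -0.2650, 0.2681, 0.1370)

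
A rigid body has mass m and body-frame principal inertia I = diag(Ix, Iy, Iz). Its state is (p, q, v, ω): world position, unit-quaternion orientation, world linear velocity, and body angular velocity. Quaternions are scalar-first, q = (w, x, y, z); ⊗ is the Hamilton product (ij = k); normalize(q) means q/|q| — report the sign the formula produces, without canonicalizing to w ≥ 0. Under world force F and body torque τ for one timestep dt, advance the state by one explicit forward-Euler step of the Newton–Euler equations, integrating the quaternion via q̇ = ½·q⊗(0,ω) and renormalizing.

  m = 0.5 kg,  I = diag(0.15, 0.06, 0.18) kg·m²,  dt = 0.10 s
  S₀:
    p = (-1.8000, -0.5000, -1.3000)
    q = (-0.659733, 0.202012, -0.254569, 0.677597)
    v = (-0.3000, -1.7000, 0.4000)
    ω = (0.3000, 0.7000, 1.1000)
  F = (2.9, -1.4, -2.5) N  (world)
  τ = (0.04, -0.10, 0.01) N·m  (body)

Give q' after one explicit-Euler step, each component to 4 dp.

2q̇ = q⊗(0,ω) = (-0.6277620, -0.9522637, -0.4807472, -0.5079272)
updated quaternion q' = (-0.6896, 0.1541, -0.2780, 0.6507)

q' = (-0.6896, 0.1541, -0.2780, 0.6507)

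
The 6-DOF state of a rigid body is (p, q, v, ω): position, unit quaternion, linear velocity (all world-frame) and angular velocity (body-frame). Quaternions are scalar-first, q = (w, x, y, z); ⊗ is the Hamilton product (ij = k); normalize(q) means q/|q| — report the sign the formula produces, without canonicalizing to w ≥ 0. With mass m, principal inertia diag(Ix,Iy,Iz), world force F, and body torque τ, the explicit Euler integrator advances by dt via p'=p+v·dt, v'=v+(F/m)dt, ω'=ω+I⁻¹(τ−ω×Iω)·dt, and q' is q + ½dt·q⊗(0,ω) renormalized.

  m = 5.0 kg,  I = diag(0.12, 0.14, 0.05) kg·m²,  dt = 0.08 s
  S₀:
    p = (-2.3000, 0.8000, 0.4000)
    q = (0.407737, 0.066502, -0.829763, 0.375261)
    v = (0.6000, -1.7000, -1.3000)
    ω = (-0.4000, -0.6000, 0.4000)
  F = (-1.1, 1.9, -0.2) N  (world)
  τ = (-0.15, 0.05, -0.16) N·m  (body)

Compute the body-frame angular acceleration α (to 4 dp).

gyro term ω×Iω = (0.0216, -0.0112, 0.0048)
(τ − ω×Iω)/I = (-1.4300, 0.4371, -3.2960)

α = (-1.4300, 0.4371, -3.2960)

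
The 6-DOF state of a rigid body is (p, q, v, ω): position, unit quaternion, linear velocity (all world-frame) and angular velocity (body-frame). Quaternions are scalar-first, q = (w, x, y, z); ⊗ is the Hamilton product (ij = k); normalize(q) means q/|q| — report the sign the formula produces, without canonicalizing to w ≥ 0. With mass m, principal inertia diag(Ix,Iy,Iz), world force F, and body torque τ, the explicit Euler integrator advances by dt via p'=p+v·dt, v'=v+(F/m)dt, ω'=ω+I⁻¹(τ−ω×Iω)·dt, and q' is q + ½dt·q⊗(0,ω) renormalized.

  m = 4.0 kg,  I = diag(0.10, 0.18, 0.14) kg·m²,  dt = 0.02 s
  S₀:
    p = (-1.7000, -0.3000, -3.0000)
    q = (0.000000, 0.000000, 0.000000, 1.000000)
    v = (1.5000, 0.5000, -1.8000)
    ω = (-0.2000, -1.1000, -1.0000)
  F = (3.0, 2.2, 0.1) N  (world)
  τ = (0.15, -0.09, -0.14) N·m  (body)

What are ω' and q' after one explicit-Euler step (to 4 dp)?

ω×(Iω) gyroscopic = (-0.0440, -0.0080, 0.0176)
angular accel α = (1.9400, -0.4556, -1.1257)
new body rate ω' = (-0.1612, -1.1091, -1.0225)
q⊗(0,ω) = (1.0000000, 1.1000000, -0.2000000, 0.0000000)
q' = normalize(q + ½dt·q⊗(0,ω)) = (0.0100, 0.0110, -0.0020, 0.9999)

ω' = (-0.1612, -1.1091, -1.0225)
q' = (0.0100, 0.0110, -0.0020, 0.9999)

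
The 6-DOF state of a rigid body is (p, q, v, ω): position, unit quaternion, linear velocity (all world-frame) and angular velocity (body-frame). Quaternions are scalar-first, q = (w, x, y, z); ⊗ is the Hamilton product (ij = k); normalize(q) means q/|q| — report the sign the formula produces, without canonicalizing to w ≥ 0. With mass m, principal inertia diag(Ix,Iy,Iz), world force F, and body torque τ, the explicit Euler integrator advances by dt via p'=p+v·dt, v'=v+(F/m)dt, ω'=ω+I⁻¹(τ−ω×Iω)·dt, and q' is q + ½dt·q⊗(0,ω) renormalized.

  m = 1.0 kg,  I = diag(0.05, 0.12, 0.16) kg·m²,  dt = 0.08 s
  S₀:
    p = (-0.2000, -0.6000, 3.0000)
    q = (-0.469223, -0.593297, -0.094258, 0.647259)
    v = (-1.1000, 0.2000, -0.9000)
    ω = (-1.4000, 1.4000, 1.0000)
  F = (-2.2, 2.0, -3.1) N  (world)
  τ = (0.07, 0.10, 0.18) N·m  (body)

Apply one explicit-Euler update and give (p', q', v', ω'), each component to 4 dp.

gyro term ω×Iω = (0.0560, 0.1540, -0.1372)
angular accel α = (0.2800, -0.4500, 1.9825)
ω' = ω + α·dt = (-1.3776, 1.3640, 1.1586)
q⊗(0,ω) = (-1.3459136, -0.3435084, -0.9697778, -1.4318000)
updated quaternion q' = (-0.5210, -0.6047, -0.1325, 0.5877)
a = (-2.2000, 2.0000, -3.1000)
p' = p + v·dt = (-0.2880, -0.5840, 2.9280)
v + (F/m)dt = (-1.2760, 0.3600, -1.1480)

p' = (-0.2880, -0.5840, 2.9280)
q' = (-0.5210, -0.6047, -0.1325, 0.5877)
v' = (-1.2760, 0.3600, -1.1480)
ω' = (-1.3776, 1.3640, 1.1586)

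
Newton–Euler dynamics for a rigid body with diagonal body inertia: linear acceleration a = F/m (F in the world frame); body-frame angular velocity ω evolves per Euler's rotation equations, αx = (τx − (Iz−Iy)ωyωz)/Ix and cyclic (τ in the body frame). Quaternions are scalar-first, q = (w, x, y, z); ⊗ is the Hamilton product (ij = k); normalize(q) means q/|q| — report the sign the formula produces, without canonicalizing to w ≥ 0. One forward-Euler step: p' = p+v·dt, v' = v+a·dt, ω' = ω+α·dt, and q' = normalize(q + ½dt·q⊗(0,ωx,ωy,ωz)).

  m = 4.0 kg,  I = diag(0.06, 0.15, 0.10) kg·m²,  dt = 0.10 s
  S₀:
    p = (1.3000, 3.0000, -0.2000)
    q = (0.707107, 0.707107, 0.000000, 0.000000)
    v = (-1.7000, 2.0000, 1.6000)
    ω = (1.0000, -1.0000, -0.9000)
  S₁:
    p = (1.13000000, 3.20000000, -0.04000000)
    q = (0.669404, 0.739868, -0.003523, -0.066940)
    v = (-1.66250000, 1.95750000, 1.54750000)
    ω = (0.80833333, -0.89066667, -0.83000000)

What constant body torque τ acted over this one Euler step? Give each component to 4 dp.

rate change Δω = (-0.19166667, 0.10933333, 0.07000000)
τ = I·(Δω/dt) + ω₀×(Iω₀) = (-0.1600, 0.2000, -0.0200)

τ = (-0.1600, 0.2000, -0.0200)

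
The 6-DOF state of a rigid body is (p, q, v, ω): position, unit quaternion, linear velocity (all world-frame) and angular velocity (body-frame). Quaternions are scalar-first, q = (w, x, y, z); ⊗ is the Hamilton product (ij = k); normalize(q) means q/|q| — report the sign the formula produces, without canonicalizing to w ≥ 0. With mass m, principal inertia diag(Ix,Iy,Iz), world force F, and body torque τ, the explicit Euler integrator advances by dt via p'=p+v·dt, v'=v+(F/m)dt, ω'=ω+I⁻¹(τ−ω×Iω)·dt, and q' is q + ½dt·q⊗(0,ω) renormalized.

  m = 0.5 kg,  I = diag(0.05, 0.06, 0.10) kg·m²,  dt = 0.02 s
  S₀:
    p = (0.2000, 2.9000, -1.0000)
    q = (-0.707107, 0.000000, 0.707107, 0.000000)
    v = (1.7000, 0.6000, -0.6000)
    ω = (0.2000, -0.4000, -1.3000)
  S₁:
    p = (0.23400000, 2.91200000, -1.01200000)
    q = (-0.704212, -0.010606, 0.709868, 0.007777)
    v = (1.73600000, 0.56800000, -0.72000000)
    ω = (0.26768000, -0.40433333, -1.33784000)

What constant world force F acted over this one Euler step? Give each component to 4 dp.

F = (0.9000, -0.8000, -3.0000)

velocity change Δv = (0.03600000, -0.03200000, -0.12000000)
m·(v₁−v₀)/dt = (0.9000, -0.8000, -3.0000)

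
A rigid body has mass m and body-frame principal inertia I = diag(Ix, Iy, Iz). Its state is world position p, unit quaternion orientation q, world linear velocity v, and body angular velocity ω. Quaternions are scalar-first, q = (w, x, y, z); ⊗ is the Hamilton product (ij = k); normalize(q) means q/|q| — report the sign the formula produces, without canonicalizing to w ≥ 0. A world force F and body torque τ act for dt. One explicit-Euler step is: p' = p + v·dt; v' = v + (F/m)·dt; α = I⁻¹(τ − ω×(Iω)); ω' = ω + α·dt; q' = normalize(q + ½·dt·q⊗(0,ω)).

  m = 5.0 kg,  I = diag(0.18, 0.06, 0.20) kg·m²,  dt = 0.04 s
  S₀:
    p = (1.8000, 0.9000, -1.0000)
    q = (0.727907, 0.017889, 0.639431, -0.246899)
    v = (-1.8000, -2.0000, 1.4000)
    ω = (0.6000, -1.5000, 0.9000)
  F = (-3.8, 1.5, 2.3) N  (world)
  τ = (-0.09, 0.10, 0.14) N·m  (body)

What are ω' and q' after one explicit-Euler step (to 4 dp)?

ω' = (0.6220, -1.4261, 0.9064)
q' = (0.7508, 0.0307, 0.6139, -0.2418)

precession coupling ω×(Iω) = (-0.1890, -0.0108, 0.1080)
α = I⁻¹(τ − ω×Iω) = (0.5500, 1.8467, 0.1600)
new body rate ω' = (0.6220, -1.4261, 0.9064)
q⊗(0,ω) = (1.1706222, 0.6418836, -1.2561000, 0.2446242)
q' = normalize(q + ½dt·q⊗(0,ω)) = (0.7508, 0.0307, 0.6139, -0.2418)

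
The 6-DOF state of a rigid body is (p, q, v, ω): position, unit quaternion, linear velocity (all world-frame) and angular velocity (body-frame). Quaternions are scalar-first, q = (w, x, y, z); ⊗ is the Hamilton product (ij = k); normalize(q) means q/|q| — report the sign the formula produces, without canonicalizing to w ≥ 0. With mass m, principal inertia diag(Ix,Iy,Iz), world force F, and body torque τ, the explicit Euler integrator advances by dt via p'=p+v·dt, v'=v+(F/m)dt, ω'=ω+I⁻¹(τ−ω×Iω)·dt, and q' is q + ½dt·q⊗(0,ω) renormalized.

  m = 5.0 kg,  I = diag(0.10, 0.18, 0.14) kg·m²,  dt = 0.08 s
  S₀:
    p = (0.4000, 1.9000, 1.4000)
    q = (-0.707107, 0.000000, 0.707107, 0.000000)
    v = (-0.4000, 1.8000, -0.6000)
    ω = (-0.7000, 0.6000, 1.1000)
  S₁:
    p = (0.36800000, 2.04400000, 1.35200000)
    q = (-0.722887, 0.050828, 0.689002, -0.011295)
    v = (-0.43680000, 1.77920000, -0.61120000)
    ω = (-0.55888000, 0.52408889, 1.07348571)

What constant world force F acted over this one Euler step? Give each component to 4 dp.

F = (-2.3000, -1.3000, -0.7000)

velocity change Δv = (-0.03680000, -0.02080000, -0.01120000)
m·(v₁−v₀)/dt = (-2.3000, -1.3000, -0.7000)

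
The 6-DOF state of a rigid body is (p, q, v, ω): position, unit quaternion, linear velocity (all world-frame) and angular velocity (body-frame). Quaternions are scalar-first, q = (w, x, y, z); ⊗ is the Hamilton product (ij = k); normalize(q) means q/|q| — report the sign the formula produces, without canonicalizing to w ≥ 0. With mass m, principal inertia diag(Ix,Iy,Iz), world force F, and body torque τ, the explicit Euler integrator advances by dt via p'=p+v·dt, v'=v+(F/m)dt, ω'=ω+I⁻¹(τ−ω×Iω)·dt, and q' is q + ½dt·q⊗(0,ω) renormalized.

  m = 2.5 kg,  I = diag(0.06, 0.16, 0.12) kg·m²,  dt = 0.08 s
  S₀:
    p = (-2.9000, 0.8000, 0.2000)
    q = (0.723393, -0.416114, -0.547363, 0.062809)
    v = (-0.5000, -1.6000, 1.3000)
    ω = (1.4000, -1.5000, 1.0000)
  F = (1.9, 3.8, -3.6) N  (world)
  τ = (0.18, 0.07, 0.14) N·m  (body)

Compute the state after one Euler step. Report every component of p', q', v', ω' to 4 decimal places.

gyro term ω×Iω = (0.0600, -0.0840, -0.2100)
α = I⁻¹(τ − ω×Iω) = (2.0000, 0.9625, 2.9167)
ω + α·dt = (1.5600, -1.4230, 1.2333)
2q̇ = q⊗(0,ω) = (-0.3012939, 0.5596007, -0.5810429, 2.1138722)
updated quaternion q' = (0.7084, -0.3921, -0.5682, 0.1468)
p + v·dt = (-2.9400, 0.6720, 0.3040)
new velocity v' = (-0.4392, -1.4784, 1.1848)

p' = (-2.9400, 0.6720, 0.3040)
q' = (0.7084, -0.3921, -0.5682, 0.1468)
v' = (-0.4392, -1.4784, 1.1848)
ω' = (1.5600, -1.4230, 1.2333)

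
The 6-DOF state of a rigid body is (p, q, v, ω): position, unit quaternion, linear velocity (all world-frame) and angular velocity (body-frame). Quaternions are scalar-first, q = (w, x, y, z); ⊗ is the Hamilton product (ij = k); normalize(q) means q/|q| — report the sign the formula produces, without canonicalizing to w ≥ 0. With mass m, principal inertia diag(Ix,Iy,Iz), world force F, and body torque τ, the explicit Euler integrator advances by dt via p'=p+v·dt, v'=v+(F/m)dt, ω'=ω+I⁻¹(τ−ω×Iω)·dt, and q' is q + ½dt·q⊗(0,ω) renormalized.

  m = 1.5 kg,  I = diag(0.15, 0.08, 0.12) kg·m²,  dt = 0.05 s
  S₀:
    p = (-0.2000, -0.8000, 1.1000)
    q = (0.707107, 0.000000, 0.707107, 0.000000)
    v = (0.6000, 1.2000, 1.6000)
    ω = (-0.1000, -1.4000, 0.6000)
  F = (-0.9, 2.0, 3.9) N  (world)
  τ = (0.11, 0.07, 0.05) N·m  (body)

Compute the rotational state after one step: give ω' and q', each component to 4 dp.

ω' = (-0.0521, -1.3551, 0.6249)
q' = (0.7313, 0.0088, 0.6819, 0.0124)

α = I⁻¹(τ − ω×Iω) = (0.9573, 0.8975, 0.4983)
new body rate ω' = (-0.0521, -1.3551, 0.6249)
q⊗(0,ω) = (0.9899498, 0.3535535, -0.9899498, 0.4949749)
q' = normalize(q + ½dt·q⊗(0,ω)) = (0.7313, 0.0088, 0.6819, 0.0124)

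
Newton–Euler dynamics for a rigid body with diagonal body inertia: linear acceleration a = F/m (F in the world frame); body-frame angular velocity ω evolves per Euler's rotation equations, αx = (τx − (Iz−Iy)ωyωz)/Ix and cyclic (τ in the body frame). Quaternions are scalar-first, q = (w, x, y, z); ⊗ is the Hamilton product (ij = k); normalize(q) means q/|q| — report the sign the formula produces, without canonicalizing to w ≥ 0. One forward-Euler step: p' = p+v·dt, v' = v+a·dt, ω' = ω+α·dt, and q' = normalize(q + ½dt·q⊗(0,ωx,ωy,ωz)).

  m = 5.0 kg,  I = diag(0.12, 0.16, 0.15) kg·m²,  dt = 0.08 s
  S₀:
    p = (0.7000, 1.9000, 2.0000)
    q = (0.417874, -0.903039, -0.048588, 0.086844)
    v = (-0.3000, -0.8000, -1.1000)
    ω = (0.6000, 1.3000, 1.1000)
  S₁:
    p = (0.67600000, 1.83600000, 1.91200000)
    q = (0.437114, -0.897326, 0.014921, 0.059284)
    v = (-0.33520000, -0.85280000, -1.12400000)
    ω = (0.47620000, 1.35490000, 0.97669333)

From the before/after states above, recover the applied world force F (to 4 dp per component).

F = (-2.2000, -3.3000, -1.5000)

Δv = v₁−v₀ = (-0.03520000, -0.05280000, -0.02400000)
applied force F = (-2.2000, -3.3000, -1.5000)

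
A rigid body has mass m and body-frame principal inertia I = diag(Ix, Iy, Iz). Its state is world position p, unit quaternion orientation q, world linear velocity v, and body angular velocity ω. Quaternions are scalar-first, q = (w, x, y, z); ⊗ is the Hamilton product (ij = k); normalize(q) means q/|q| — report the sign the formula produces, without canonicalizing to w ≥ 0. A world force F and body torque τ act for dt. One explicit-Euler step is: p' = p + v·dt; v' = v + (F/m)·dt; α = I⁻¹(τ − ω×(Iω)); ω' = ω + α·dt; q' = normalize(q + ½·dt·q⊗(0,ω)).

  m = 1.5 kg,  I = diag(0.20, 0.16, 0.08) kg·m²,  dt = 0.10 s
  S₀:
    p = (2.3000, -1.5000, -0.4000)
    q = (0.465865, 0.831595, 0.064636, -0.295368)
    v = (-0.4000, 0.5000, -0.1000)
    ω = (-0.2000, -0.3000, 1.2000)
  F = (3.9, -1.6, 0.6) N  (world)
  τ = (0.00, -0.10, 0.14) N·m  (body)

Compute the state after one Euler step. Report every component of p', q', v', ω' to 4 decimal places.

p + v·dt = (2.2600, -1.4500, -0.4100)
v' = v + a·dt = (-0.1400, 0.3933, -0.0600)
precession coupling ω×(Iω) = (0.0288, -0.0288, -0.0024)
(τ − ω×Iω)/I = (-0.1440, -0.4450, 1.7800)
ω + α·dt = (-0.2144, -0.3445, 1.3780)
2q̇ = q⊗(0,ω) = (0.5401514, -0.1042202, -1.0785999, 0.3224867)
q' = normalize(q + ½dt·q⊗(0,ω)) = (0.4919, 0.8248, 0.0107, -0.2787)

p' = (2.2600, -1.4500, -0.4100)
q' = (0.4919, 0.8248, 0.0107, -0.2787)
v' = (-0.1400, 0.3933, -0.0600)
ω' = (-0.2144, -0.3445, 1.3780)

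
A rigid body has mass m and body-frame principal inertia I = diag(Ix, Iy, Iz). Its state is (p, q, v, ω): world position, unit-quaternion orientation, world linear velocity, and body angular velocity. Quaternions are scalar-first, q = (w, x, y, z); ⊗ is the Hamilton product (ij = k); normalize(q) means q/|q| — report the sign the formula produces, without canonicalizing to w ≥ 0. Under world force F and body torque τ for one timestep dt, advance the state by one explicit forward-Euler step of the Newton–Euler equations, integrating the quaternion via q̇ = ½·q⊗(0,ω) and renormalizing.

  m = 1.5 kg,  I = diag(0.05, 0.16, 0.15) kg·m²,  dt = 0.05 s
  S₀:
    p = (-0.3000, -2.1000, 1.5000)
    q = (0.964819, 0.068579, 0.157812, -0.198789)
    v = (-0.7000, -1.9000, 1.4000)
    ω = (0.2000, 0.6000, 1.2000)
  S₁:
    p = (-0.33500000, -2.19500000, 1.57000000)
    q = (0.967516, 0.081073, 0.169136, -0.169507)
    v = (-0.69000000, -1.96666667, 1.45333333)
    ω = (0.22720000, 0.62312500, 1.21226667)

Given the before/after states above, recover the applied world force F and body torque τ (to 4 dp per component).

F = (0.3000, -2.0000, 1.6000)
τ = (0.0200, 0.0500, 0.0500)

Δω = ω₁−ω₀ = (0.02720000, 0.02312500, 0.01226667)
I·α + gyro = (0.0200, 0.0500, 0.0500)
Δv = v₁−v₀ = (0.01000000, -0.06666667, 0.05333333)
F = m·Δv/dt = (0.3000, -2.0000, 1.6000)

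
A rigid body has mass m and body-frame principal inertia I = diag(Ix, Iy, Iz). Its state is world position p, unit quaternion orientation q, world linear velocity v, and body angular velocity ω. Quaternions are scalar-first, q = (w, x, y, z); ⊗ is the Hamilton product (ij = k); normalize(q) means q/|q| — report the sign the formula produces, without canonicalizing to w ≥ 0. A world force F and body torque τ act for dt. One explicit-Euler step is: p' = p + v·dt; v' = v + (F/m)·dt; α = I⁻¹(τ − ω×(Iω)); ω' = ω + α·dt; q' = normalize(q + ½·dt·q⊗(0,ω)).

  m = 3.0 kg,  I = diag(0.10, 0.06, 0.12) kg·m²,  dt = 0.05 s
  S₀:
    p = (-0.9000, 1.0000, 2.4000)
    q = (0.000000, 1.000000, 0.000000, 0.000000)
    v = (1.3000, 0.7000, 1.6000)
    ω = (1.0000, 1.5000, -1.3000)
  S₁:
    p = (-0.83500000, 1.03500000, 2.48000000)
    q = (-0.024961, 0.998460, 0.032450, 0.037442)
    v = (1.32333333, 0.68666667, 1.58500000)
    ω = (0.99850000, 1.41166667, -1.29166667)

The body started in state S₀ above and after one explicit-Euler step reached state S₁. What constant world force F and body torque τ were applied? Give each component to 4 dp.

Δω = ω₁−ω₀ = (-0.00150000, -0.08833333, 0.00833333)
gyro term ω₀×Iω₀ = (-0.1170, 0.0260, -0.0600)
I·α + gyro = (-0.1200, -0.0800, -0.0400)
velocity change Δv = (0.02333333, -0.01333333, -0.01500000)
m·(v₁−v₀)/dt = (1.4000, -0.8000, -0.9000)

F = (1.4000, -0.8000, -0.9000)
τ = (-0.1200, -0.0800, -0.0400)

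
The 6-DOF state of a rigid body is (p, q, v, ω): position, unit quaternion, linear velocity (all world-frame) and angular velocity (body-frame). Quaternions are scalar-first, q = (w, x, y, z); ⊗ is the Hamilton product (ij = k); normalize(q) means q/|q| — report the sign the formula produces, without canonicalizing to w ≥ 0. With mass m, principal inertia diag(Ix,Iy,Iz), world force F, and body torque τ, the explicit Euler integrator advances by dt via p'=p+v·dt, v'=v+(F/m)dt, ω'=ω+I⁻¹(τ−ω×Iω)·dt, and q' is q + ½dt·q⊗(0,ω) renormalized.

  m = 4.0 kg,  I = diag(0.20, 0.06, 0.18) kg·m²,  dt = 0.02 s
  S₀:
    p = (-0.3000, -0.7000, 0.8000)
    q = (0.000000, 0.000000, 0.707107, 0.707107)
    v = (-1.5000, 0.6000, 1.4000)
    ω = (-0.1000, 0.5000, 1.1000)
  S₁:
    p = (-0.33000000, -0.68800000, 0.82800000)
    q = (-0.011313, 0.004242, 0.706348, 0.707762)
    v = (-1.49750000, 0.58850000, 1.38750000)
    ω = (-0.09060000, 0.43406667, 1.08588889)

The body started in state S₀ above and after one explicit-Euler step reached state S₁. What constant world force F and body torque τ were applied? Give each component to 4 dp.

F = (0.5000, -2.3000, -2.5000)
τ = (0.1600, -0.2000, -0.1200)

Δv = v₁−v₀ = (0.00250000, -0.01150000, -0.01250000)
m·(v₁−v₀)/dt = (0.5000, -2.3000, -2.5000)
rate change Δω = (0.00940000, -0.06593333, -0.01411111)
gyro term ω₀×Iω₀ = (0.0660, -0.0022, 0.0070)
τ = I·(Δω/dt) + ω₀×(Iω₀) = (0.1600, -0.2000, -0.1200)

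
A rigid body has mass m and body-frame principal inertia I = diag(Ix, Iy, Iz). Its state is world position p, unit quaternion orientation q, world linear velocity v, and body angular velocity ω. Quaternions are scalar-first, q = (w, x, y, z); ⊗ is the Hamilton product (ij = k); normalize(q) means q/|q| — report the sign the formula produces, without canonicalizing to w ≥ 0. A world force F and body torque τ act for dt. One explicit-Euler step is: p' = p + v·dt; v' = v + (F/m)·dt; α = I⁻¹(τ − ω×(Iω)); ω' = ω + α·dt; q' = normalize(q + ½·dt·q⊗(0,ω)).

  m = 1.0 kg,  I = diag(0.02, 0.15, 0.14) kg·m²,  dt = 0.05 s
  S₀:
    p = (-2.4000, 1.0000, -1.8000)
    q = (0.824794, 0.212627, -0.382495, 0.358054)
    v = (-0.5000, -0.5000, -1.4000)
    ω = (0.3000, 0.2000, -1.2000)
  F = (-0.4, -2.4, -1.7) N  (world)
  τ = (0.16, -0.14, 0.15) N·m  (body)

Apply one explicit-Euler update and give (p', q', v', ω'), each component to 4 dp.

p' = (-2.4250, 0.9750, -1.8700)
q' = (0.8354, 0.2284, -0.3691, 0.3371)
v' = (-0.5200, -0.6200, -1.4850)
ω' = (0.6940, 0.1389, -1.1492)

p + v·dt = (-2.4250, 0.9750, -1.8700)
v + (F/m)dt = (-0.5200, -0.6200, -1.4850)
angular accel α = (7.8800, -1.2213, 1.0157)
new body rate ω' = (0.6940, 0.1389, -1.1492)
q⊗(0,ω) = (0.4423757, 0.6348214, 0.5275274, -0.8324789)
updated quaternion q' = (0.8354, 0.2284, -0.3691, 0.3371)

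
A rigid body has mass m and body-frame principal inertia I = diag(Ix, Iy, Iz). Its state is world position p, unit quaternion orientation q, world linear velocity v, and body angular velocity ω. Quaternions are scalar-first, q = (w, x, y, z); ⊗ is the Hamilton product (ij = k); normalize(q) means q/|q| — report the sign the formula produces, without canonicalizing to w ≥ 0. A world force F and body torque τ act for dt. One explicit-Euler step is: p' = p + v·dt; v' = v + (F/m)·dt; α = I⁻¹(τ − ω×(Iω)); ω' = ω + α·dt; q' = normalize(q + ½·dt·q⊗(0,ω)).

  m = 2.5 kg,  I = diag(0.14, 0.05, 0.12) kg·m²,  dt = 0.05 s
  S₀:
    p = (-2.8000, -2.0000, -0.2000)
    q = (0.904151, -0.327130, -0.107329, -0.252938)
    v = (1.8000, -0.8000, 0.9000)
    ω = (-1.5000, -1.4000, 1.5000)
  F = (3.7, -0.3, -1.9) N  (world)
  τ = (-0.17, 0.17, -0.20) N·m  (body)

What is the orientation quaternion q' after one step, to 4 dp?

q' = (0.8958, -0.3732, -0.1170, -0.2112)

2q̇ = q⊗(0,ω) = (-0.2615486, -1.8713332, -0.3957094, 1.6532150)
q' = normalize(q + ½dt·q⊗(0,ω)) = (0.8958, -0.3732, -0.1170, -0.2112)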